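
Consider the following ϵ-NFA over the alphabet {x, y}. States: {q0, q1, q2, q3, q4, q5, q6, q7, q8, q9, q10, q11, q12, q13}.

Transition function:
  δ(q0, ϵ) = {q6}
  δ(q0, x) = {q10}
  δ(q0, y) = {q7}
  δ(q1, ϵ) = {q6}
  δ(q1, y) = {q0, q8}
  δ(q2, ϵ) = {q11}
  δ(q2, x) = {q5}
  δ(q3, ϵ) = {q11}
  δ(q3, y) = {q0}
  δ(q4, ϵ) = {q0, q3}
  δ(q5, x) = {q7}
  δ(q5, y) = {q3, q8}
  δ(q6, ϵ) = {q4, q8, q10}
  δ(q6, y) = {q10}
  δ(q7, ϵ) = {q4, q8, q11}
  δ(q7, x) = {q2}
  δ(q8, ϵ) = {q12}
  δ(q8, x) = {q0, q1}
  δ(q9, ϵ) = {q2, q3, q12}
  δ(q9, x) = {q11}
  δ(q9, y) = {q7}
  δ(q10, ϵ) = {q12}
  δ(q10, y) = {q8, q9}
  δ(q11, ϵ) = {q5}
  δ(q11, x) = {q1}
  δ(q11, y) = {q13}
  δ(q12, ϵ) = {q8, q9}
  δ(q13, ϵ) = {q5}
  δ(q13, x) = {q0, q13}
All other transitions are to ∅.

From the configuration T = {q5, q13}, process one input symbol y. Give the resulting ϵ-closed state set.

{q2, q3, q5, q8, q9, q11, q12}

q5 on y → {q3, q8}.
No y-transition from q13.
Union after reading y: {q3, q8}.
Now take the ϵ-closure:
From q3 via ϵ: add q11.
From q8 via ϵ: add q12.
From q11 via ϵ: add q5.
From q12 via ϵ: add q9.
From q9 via ϵ: add q2.
No new states can be added; the closed set is {q2, q3, q5, q8, q9, q11, q12}.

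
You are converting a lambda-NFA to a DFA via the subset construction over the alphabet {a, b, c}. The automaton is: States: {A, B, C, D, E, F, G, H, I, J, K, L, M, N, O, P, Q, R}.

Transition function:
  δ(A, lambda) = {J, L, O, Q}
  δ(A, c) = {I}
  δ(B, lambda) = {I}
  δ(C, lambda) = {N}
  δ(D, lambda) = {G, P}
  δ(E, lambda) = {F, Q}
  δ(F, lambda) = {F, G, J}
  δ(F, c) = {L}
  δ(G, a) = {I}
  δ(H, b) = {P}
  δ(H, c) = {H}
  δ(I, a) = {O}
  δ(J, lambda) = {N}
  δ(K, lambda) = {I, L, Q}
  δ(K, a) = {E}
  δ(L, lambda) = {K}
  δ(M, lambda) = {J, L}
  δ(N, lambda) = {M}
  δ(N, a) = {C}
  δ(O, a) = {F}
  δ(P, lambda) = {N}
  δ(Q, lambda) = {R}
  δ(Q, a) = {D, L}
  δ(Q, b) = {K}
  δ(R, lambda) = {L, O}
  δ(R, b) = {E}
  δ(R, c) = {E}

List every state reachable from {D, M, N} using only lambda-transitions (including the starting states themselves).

{D, G, I, J, K, L, M, N, O, P, Q, R}

Start with {D, M, N}.
From D via lambda: add G, P.
From M via lambda: add J, L.
From L via lambda: add K.
From K via lambda: add I, Q.
From Q via lambda: add R.
From R via lambda: add O.
No new states can be added; the closed set is {D, G, I, J, K, L, M, N, O, P, Q, R}.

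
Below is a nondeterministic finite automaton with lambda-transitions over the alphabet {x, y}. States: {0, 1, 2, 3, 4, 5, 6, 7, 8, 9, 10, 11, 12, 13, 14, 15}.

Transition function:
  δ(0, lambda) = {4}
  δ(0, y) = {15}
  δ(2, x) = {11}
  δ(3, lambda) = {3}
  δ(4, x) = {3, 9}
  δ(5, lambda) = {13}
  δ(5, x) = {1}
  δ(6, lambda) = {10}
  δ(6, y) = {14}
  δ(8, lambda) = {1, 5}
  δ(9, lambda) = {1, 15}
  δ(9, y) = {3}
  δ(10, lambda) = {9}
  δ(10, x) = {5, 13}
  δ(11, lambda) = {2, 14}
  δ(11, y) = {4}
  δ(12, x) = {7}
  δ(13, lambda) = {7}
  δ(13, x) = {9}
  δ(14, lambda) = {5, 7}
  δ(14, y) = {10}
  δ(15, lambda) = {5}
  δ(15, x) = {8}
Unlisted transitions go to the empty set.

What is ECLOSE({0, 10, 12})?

Start with {0, 10, 12}.
From 0 via lambda: add 4.
From 10 via lambda: add 9.
From 9 via lambda: add 1, 15.
From 15 via lambda: add 5.
From 5 via lambda: add 13.
From 13 via lambda: add 7.
No new states can be added; the closed set is {0, 1, 4, 5, 7, 9, 10, 12, 13, 15}.

{0, 1, 4, 5, 7, 9, 10, 12, 13, 15}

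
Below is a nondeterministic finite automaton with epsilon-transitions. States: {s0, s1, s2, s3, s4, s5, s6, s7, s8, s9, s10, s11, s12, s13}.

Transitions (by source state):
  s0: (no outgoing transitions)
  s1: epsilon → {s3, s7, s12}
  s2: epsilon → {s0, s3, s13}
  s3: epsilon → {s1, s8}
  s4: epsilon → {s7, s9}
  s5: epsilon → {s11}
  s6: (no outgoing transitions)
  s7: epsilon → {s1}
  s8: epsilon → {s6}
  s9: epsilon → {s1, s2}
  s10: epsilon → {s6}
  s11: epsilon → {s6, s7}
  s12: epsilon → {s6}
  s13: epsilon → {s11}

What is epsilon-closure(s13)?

{s1, s3, s6, s7, s8, s11, s12, s13}

Start with {s13}.
From s13 via epsilon: add s11.
From s11 via epsilon: add s6, s7.
From s7 via epsilon: add s1.
From s1 via epsilon: add s3, s12.
From s3 via epsilon: add s8.
No new states can be added; the closed set is {s1, s3, s6, s7, s8, s11, s12, s13}.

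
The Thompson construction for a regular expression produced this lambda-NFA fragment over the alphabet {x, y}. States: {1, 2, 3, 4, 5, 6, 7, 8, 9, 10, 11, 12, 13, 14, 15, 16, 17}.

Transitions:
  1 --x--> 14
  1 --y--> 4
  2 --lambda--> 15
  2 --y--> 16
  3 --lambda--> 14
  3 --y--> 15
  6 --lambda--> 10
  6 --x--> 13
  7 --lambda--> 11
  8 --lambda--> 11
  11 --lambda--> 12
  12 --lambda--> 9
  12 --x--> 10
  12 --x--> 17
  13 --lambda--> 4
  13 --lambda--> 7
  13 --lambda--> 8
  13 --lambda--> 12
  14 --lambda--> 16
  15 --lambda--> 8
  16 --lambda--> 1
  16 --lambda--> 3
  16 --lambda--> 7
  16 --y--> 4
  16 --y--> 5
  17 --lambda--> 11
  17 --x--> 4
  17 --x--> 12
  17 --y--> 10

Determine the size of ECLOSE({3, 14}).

Start with {3, 14}.
From 14 via lambda: add 16.
From 16 via lambda: add 1, 7.
From 7 via lambda: add 11.
From 11 via lambda: add 12.
From 12 via lambda: add 9.
lambda-closure = {1, 3, 7, 9, 11, 12, 14, 16}, which has 8 states.

8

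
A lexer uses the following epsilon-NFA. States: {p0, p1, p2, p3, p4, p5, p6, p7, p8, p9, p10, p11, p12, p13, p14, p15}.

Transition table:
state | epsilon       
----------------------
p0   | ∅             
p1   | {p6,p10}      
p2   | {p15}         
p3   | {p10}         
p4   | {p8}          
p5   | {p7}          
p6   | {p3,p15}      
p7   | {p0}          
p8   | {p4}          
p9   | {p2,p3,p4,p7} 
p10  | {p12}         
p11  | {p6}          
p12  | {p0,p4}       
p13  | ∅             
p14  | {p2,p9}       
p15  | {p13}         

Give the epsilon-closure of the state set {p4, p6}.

Start with {p4, p6}.
From p4 via epsilon: add p8.
From p6 via epsilon: add p3, p15.
From p3 via epsilon: add p10.
From p15 via epsilon: add p13.
From p10 via epsilon: add p12.
From p12 via epsilon: add p0.
No new states can be added; the closed set is {p0, p3, p4, p6, p8, p10, p12, p13, p15}.

{p0, p3, p4, p6, p8, p10, p12, p13, p15}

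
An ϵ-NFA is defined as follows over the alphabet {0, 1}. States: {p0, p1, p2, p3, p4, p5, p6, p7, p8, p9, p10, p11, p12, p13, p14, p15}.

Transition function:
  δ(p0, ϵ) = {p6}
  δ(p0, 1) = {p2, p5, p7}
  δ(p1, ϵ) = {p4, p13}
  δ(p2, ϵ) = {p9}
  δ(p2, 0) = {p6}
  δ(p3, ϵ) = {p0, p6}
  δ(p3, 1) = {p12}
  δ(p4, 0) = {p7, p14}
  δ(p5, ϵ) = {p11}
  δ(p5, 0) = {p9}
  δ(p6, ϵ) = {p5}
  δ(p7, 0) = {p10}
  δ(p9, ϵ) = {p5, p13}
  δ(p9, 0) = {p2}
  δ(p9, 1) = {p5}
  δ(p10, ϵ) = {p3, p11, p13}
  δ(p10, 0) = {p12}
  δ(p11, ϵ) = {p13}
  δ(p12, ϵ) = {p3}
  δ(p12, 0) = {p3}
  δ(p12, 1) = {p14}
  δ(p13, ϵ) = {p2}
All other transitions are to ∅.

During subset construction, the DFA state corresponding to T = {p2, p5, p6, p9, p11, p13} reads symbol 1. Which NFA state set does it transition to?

{p2, p5, p9, p11, p13}

p9 on 1 → {p5}.
No 1-transition from p2, p5, p6, p11, p13.
Union after reading 1: {p5}.
Now take the ϵ-closure:
From p5 via ϵ: add p11.
From p11 via ϵ: add p13.
From p13 via ϵ: add p2.
From p2 via ϵ: add p9.
No new states can be added; the closed set is {p2, p5, p9, p11, p13}.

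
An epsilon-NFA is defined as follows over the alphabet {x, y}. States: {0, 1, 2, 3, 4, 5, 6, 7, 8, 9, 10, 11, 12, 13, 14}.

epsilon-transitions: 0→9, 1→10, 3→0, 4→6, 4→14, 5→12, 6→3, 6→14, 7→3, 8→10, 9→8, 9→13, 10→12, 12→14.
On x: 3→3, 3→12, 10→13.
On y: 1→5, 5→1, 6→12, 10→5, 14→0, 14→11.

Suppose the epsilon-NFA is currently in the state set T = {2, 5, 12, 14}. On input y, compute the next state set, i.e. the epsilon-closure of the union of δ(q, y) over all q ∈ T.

{0, 1, 8, 9, 10, 11, 12, 13, 14}

5 on y → {1}.
14 on y → {0, 11}.
No y-transition from 2, 12.
Union after reading y: {0, 1, 11}.
Now take the epsilon-closure:
From 0 via epsilon: add 9.
From 1 via epsilon: add 10.
From 9 via epsilon: add 8, 13.
From 10 via epsilon: add 12.
From 12 via epsilon: add 14.
No new states can be added; the closed set is {0, 1, 8, 9, 10, 11, 12, 13, 14}.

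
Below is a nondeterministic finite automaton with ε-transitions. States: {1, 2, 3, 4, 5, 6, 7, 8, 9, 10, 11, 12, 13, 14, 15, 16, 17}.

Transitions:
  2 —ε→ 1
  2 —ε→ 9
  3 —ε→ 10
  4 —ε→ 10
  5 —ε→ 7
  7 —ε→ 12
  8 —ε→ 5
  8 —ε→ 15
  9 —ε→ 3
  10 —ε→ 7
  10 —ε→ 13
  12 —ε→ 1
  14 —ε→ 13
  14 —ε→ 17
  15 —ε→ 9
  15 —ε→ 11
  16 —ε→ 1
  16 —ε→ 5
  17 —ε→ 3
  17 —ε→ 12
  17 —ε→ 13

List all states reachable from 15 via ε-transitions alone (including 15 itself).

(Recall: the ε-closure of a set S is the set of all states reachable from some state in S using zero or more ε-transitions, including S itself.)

{1, 3, 7, 9, 10, 11, 12, 13, 15}

Start with {15}.
From 15 via ε: add 9, 11.
From 9 via ε: add 3.
From 3 via ε: add 10.
From 10 via ε: add 7, 13.
From 7 via ε: add 12.
From 12 via ε: add 1.
No new states can be added; the closed set is {1, 3, 7, 9, 10, 11, 12, 13, 15}.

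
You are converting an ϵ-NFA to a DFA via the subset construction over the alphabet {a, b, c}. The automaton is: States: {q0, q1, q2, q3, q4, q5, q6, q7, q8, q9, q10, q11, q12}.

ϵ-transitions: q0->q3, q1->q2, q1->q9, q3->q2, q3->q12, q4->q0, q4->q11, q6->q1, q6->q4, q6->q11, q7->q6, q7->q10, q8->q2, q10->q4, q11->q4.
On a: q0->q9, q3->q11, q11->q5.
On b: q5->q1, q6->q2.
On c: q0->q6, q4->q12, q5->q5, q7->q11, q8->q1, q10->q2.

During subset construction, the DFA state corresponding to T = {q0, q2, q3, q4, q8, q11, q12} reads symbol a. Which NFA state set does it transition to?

q0 on a → {q9}.
q3 on a → {q11}.
q11 on a → {q5}.
No a-transition from q2, q4, q8, q12.
Union after reading a: {q5, q9, q11}.
Now take the ϵ-closure:
From q11 via ϵ: add q4.
From q4 via ϵ: add q0.
From q0 via ϵ: add q3.
From q3 via ϵ: add q2, q12.
No new states can be added; the closed set is {q0, q2, q3, q4, q5, q9, q11, q12}.

{q0, q2, q3, q4, q5, q9, q11, q12}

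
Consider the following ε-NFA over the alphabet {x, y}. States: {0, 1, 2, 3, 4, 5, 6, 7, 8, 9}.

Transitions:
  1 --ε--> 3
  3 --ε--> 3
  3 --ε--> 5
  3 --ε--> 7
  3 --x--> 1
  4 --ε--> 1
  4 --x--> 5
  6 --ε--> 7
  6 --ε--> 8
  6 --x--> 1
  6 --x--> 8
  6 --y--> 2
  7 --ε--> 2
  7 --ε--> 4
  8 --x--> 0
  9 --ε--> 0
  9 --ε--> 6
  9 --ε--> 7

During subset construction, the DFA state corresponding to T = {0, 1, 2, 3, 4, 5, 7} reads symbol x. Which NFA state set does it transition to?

{1, 2, 3, 4, 5, 7}

3 on x → {1}.
4 on x → {5}.
No x-transition from 0, 1, 2, 5, 7.
Union after reading x: {1, 5}.
Now take the ε-closure:
From 1 via ε: add 3.
From 3 via ε: add 7.
From 7 via ε: add 2, 4.
No new states can be added; the closed set is {1, 2, 3, 4, 5, 7}.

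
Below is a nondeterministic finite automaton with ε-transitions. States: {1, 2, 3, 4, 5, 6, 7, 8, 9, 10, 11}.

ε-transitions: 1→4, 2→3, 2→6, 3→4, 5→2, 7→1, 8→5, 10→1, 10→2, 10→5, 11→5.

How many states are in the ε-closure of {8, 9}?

7

Start with {8, 9}.
From 8 via ε: add 5.
From 5 via ε: add 2.
From 2 via ε: add 3, 6.
From 3 via ε: add 4.
ε-closure = {2, 3, 4, 5, 6, 8, 9}, which has 7 states.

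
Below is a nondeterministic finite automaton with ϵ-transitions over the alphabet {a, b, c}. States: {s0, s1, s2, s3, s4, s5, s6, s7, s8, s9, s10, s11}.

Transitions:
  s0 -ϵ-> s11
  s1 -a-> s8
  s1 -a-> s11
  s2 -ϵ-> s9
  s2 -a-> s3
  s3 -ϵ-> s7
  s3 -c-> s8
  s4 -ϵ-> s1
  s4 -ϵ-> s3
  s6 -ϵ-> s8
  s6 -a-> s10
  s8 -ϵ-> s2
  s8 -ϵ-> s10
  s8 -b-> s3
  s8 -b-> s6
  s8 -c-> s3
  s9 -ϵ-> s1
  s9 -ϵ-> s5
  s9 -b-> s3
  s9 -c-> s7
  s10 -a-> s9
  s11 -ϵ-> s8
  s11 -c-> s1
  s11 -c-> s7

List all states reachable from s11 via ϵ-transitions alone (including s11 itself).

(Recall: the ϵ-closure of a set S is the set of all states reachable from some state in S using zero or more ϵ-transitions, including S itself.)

Start with {s11}.
From s11 via ϵ: add s8.
From s8 via ϵ: add s2, s10.
From s2 via ϵ: add s9.
From s9 via ϵ: add s1, s5.
No new states can be added; the closed set is {s1, s2, s5, s8, s9, s10, s11}.

{s1, s2, s5, s8, s9, s10, s11}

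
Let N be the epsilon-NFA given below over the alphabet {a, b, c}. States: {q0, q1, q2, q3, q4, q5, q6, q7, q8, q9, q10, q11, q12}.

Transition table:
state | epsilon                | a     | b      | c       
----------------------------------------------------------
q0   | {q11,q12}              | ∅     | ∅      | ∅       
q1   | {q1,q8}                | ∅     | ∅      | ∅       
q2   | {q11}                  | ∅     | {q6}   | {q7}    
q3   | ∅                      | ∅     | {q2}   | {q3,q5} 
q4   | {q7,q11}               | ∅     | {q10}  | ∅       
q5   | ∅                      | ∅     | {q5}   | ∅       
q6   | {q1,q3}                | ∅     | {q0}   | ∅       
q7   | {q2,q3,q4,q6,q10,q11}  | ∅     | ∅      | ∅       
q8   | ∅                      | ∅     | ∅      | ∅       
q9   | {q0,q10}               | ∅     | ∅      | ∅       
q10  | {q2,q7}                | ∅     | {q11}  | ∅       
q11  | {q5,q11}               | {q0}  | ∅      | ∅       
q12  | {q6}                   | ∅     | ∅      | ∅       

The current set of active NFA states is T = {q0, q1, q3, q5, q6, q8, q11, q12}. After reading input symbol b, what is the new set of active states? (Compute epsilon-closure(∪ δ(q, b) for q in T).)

{q0, q1, q2, q3, q5, q6, q8, q11, q12}

q3 on b → {q2}.
q5 on b → {q5}.
q6 on b → {q0}.
No b-transition from q0, q1, q8, q11, q12.
Union after reading b: {q0, q2, q5}.
Now take the epsilon-closure:
From q0 via epsilon: add q11, q12.
From q12 via epsilon: add q6.
From q6 via epsilon: add q1, q3.
From q1 via epsilon: add q8.
No new states can be added; the closed set is {q0, q1, q2, q3, q5, q6, q8, q11, q12}.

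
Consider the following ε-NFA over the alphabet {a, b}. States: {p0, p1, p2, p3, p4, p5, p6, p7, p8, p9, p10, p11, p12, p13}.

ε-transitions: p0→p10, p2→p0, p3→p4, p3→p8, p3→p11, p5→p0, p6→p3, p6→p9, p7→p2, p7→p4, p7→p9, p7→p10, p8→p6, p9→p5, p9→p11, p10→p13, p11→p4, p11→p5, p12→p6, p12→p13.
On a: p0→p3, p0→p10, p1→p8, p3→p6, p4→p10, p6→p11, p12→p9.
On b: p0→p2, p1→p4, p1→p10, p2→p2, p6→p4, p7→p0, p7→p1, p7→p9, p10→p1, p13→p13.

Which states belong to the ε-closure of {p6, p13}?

Start with {p6, p13}.
From p6 via ε: add p3, p9.
From p3 via ε: add p4, p8, p11.
From p9 via ε: add p5.
From p5 via ε: add p0.
From p0 via ε: add p10.
No new states can be added; the closed set is {p0, p3, p4, p5, p6, p8, p9, p10, p11, p13}.

{p0, p3, p4, p5, p6, p8, p9, p10, p11, p13}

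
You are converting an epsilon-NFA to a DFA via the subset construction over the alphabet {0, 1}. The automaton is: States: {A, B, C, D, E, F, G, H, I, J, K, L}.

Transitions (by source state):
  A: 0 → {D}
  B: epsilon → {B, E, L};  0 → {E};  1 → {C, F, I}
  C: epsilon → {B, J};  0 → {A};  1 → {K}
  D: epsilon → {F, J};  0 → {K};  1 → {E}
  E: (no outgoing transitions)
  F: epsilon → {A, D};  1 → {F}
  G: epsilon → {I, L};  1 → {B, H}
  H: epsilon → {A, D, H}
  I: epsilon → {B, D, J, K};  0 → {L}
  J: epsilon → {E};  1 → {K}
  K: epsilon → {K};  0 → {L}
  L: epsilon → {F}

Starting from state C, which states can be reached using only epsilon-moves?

{A, B, C, D, E, F, J, L}

Start with {C}.
From C via epsilon: add B, J.
From B via epsilon: add E, L.
From L via epsilon: add F.
From F via epsilon: add A, D.
No new states can be added; the closed set is {A, B, C, D, E, F, J, L}.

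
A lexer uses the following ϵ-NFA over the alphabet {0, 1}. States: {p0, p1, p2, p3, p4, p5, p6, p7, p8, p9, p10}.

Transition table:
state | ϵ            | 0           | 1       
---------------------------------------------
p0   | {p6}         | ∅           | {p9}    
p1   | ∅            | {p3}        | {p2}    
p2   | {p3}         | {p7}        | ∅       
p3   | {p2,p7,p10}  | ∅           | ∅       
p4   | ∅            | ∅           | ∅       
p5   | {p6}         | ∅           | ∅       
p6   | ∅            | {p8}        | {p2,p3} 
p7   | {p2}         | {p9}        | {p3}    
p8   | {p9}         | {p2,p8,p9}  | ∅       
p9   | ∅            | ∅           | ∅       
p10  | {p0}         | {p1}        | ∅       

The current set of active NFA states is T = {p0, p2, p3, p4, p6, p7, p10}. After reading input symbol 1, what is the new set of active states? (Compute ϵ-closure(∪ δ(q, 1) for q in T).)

{p0, p2, p3, p6, p7, p9, p10}

p0 on 1 → {p9}.
p6 on 1 → {p2, p3}.
p7 on 1 → {p3}.
No 1-transition from p2, p3, p4, p10.
Union after reading 1: {p2, p3, p9}.
Now take the ϵ-closure:
From p3 via ϵ: add p7, p10.
From p10 via ϵ: add p0.
From p0 via ϵ: add p6.
No new states can be added; the closed set is {p0, p2, p3, p6, p7, p9, p10}.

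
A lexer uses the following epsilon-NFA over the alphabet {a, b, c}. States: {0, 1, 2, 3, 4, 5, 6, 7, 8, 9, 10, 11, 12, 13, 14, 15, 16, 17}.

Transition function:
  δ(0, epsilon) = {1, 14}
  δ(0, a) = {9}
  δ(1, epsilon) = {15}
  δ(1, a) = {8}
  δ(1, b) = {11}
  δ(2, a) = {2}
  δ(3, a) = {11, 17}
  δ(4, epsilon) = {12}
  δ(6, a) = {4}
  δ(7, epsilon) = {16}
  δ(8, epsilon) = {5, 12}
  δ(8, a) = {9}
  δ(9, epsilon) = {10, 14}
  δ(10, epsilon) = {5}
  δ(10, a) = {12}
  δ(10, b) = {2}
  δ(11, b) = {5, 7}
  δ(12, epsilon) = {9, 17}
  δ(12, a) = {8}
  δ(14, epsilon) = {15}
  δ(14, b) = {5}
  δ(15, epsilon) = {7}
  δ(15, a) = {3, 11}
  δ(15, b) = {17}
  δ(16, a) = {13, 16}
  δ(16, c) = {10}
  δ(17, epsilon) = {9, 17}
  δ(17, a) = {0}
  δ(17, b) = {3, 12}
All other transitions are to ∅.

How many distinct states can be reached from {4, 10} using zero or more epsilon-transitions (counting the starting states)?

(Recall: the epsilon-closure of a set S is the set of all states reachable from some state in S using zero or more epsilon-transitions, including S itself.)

Start with {4, 10}.
From 4 via epsilon: add 12.
From 10 via epsilon: add 5.
From 12 via epsilon: add 9, 17.
From 9 via epsilon: add 14.
From 14 via epsilon: add 15.
From 15 via epsilon: add 7.
From 7 via epsilon: add 16.
epsilon-closure = {4, 5, 7, 9, 10, 12, 14, 15, 16, 17}, which has 10 states.

10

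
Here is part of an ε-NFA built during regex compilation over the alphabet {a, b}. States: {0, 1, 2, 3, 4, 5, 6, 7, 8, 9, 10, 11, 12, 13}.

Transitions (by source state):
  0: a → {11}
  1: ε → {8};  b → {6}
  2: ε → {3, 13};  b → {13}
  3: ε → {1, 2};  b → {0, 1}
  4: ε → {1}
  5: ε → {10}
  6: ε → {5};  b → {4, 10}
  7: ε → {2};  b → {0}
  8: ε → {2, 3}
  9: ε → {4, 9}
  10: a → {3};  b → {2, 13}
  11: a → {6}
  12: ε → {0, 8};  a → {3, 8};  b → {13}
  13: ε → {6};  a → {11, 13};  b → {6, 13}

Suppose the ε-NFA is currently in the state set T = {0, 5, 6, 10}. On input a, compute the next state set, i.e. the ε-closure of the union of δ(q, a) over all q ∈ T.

{1, 2, 3, 5, 6, 8, 10, 11, 13}

0 on a → {11}.
10 on a → {3}.
No a-transition from 5, 6.
Union after reading a: {3, 11}.
Now take the ε-closure:
From 3 via ε: add 1, 2.
From 1 via ε: add 8.
From 2 via ε: add 13.
From 13 via ε: add 6.
From 6 via ε: add 5.
From 5 via ε: add 10.
No new states can be added; the closed set is {1, 2, 3, 5, 6, 8, 10, 11, 13}.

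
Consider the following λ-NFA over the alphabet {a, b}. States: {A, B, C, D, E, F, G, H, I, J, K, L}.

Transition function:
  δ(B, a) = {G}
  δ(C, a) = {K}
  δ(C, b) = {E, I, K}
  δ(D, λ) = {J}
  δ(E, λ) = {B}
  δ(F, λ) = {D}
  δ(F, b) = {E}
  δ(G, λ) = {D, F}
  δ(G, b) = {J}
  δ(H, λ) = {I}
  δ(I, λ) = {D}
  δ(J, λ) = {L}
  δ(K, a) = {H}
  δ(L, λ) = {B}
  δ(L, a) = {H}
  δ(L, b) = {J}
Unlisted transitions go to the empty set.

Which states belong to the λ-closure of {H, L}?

{B, D, H, I, J, L}

Start with {H, L}.
From H via λ: add I.
From L via λ: add B.
From I via λ: add D.
From D via λ: add J.
No new states can be added; the closed set is {B, D, H, I, J, L}.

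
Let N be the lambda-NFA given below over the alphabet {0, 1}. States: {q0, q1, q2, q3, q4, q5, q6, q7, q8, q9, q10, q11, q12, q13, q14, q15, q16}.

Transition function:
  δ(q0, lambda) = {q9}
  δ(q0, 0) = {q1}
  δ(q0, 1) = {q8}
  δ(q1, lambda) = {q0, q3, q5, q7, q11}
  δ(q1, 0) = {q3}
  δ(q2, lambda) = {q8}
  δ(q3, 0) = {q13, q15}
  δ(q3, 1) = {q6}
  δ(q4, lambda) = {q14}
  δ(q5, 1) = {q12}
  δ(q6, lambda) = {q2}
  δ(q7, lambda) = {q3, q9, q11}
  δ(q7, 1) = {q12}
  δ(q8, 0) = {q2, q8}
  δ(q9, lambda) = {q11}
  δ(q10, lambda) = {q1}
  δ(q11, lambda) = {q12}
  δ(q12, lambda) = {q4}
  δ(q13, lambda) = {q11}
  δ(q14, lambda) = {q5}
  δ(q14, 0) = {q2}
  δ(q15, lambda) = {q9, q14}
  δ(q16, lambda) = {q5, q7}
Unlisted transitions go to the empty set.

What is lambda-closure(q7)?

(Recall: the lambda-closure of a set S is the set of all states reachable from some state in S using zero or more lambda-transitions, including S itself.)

{q3, q4, q5, q7, q9, q11, q12, q14}

Start with {q7}.
From q7 via lambda: add q3, q9, q11.
From q11 via lambda: add q12.
From q12 via lambda: add q4.
From q4 via lambda: add q14.
From q14 via lambda: add q5.
No new states can be added; the closed set is {q3, q4, q5, q7, q9, q11, q12, q14}.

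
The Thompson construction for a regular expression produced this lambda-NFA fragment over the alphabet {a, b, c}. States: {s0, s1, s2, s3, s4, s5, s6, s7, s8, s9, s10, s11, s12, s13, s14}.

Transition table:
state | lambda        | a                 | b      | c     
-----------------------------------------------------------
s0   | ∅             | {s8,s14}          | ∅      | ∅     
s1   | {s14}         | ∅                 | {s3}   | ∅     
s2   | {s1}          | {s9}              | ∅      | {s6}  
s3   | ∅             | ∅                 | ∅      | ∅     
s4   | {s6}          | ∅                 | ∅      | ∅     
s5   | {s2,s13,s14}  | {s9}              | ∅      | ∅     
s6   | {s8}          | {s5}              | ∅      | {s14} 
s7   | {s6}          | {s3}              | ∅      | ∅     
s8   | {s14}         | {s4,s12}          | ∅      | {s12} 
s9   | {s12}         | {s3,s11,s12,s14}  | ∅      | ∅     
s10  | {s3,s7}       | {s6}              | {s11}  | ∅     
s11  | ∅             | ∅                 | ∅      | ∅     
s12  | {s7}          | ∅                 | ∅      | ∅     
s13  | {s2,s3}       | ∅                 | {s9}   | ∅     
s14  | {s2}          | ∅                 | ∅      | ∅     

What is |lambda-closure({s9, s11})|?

9

Start with {s9, s11}.
From s9 via lambda: add s12.
From s12 via lambda: add s7.
From s7 via lambda: add s6.
From s6 via lambda: add s8.
From s8 via lambda: add s14.
From s14 via lambda: add s2.
From s2 via lambda: add s1.
lambda-closure = {s1, s2, s6, s7, s8, s9, s11, s12, s14}, which has 9 states.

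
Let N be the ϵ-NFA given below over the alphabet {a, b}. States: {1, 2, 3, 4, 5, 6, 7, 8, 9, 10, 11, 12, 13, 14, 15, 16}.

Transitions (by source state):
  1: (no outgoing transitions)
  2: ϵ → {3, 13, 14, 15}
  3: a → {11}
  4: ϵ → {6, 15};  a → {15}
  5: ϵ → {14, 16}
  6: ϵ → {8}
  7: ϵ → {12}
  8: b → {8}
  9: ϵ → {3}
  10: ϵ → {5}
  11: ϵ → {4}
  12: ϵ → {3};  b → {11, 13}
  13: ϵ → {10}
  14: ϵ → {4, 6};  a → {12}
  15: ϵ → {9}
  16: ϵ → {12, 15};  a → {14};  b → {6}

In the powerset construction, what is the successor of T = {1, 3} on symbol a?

3 on a → {11}.
No a-transition from 1.
Union after reading a: {11}.
Now take the ϵ-closure:
From 11 via ϵ: add 4.
From 4 via ϵ: add 6, 15.
From 6 via ϵ: add 8.
From 15 via ϵ: add 9.
From 9 via ϵ: add 3.
No new states can be added; the closed set is {3, 4, 6, 8, 9, 11, 15}.

{3, 4, 6, 8, 9, 11, 15}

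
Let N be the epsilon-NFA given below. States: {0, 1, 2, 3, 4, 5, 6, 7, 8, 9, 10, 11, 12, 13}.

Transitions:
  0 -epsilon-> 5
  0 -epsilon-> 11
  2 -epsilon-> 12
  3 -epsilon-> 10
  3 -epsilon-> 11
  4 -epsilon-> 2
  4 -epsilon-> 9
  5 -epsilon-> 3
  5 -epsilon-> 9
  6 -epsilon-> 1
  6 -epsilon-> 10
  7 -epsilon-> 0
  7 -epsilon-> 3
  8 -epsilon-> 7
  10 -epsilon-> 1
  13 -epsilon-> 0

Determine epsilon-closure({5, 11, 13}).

Start with {5, 11, 13}.
From 5 via epsilon: add 3, 9.
From 13 via epsilon: add 0.
From 3 via epsilon: add 10.
From 10 via epsilon: add 1.
No new states can be added; the closed set is {0, 1, 3, 5, 9, 10, 11, 13}.

{0, 1, 3, 5, 9, 10, 11, 13}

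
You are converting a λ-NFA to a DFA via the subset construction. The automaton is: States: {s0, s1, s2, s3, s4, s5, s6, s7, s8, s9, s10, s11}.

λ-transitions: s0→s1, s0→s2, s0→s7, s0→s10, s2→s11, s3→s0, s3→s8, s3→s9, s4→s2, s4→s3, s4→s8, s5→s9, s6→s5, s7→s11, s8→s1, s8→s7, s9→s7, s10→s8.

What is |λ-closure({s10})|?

5

Start with {s10}.
From s10 via λ: add s8.
From s8 via λ: add s1, s7.
From s7 via λ: add s11.
λ-closure = {s1, s7, s8, s10, s11}, which has 5 states.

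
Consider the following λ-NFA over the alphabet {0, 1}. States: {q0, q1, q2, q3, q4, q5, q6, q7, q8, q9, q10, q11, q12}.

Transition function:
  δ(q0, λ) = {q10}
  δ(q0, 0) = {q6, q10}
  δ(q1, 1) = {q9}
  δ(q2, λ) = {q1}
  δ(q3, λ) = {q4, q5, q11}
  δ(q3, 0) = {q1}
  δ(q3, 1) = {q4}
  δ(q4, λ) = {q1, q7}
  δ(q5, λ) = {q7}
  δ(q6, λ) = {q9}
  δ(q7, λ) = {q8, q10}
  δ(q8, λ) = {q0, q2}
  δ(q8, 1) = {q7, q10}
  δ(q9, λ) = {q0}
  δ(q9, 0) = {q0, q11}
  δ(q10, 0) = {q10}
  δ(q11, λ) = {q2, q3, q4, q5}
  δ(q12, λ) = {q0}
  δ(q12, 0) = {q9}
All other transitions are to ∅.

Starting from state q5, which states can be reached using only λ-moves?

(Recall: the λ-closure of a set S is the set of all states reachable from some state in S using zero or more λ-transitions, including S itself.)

Start with {q5}.
From q5 via λ: add q7.
From q7 via λ: add q8, q10.
From q8 via λ: add q0, q2.
From q2 via λ: add q1.
No new states can be added; the closed set is {q0, q1, q2, q5, q7, q8, q10}.

{q0, q1, q2, q5, q7, q8, q10}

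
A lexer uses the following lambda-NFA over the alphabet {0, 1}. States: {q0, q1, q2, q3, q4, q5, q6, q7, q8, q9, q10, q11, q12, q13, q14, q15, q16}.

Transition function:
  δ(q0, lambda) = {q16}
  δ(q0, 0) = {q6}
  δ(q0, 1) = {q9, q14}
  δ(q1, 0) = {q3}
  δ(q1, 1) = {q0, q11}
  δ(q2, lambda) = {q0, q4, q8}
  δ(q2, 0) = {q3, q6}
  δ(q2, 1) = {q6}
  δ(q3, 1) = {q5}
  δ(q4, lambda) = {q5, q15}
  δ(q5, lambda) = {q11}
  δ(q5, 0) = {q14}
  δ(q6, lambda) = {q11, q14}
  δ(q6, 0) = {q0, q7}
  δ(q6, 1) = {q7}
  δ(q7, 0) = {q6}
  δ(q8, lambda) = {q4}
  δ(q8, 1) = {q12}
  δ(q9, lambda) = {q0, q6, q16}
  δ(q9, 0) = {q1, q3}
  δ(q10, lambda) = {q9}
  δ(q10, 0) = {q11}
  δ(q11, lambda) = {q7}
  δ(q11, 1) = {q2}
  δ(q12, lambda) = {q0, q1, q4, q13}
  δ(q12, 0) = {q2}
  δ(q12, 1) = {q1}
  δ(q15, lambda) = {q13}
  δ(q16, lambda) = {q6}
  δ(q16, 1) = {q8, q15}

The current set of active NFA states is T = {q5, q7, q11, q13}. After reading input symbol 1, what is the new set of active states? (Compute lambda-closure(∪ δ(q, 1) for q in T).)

{q0, q2, q4, q5, q6, q7, q8, q11, q13, q14, q15, q16}

q11 on 1 → {q2}.
No 1-transition from q5, q7, q13.
Union after reading 1: {q2}.
Now take the lambda-closure:
From q2 via lambda: add q0, q4, q8.
From q0 via lambda: add q16.
From q4 via lambda: add q5, q15.
From q5 via lambda: add q11.
From q15 via lambda: add q13.
From q16 via lambda: add q6.
From q6 via lambda: add q14.
From q11 via lambda: add q7.
No new states can be added; the closed set is {q0, q2, q4, q5, q6, q7, q8, q11, q13, q14, q15, q16}.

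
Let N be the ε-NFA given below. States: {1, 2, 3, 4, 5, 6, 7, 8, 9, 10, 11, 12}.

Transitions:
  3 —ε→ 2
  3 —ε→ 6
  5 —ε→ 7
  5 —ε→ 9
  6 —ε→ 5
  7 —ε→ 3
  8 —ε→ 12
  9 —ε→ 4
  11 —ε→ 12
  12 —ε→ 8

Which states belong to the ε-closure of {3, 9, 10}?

{2, 3, 4, 5, 6, 7, 9, 10}

Start with {3, 9, 10}.
From 3 via ε: add 2, 6.
From 9 via ε: add 4.
From 6 via ε: add 5.
From 5 via ε: add 7.
No new states can be added; the closed set is {2, 3, 4, 5, 6, 7, 9, 10}.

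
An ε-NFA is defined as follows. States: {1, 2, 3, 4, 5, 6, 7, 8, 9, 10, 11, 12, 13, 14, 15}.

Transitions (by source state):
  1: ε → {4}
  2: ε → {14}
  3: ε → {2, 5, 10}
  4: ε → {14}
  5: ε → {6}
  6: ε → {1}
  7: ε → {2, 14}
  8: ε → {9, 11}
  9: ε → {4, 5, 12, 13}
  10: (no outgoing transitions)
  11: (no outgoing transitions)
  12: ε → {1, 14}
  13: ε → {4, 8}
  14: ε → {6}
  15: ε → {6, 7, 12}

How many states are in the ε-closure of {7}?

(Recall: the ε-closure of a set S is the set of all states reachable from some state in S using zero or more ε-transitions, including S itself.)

6

Start with {7}.
From 7 via ε: add 2, 14.
From 14 via ε: add 6.
From 6 via ε: add 1.
From 1 via ε: add 4.
ε-closure = {1, 2, 4, 6, 7, 14}, which has 6 states.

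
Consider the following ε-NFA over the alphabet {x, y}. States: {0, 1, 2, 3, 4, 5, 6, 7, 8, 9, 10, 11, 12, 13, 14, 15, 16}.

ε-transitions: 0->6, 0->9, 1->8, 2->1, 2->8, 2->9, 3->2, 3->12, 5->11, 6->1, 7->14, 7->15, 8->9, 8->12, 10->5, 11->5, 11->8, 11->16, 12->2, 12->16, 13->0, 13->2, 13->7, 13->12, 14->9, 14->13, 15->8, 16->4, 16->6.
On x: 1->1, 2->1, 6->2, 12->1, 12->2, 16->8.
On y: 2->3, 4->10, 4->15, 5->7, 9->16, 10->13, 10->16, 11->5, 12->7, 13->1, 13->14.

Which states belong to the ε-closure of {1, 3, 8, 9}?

{1, 2, 3, 4, 6, 8, 9, 12, 16}

Start with {1, 3, 8, 9}.
From 3 via ε: add 2, 12.
From 12 via ε: add 16.
From 16 via ε: add 4, 6.
No new states can be added; the closed set is {1, 2, 3, 4, 6, 8, 9, 12, 16}.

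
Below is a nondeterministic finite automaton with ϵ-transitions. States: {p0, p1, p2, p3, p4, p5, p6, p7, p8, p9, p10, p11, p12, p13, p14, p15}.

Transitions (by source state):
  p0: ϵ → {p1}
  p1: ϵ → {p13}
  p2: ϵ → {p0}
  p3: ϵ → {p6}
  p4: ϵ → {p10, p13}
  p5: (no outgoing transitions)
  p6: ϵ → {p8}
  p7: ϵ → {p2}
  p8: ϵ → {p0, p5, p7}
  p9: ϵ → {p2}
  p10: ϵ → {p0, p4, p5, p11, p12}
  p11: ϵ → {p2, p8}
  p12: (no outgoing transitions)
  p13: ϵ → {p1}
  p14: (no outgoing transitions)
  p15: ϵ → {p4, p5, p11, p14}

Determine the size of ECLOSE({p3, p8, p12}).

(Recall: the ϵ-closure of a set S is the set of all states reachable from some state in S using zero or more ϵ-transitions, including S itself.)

Start with {p3, p8, p12}.
From p3 via ϵ: add p6.
From p8 via ϵ: add p0, p5, p7.
From p0 via ϵ: add p1.
From p7 via ϵ: add p2.
From p1 via ϵ: add p13.
ϵ-closure = {p0, p1, p2, p3, p5, p6, p7, p8, p12, p13}, which has 10 states.

10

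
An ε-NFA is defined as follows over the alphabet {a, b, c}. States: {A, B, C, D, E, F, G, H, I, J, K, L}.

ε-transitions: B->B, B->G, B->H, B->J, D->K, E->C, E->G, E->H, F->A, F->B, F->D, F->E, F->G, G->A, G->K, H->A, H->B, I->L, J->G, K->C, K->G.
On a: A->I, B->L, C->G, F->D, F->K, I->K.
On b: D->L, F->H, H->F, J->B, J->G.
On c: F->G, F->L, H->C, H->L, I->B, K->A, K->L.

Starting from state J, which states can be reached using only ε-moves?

{A, C, G, J, K}

Start with {J}.
From J via ε: add G.
From G via ε: add A, K.
From K via ε: add C.
No new states can be added; the closed set is {A, C, G, J, K}.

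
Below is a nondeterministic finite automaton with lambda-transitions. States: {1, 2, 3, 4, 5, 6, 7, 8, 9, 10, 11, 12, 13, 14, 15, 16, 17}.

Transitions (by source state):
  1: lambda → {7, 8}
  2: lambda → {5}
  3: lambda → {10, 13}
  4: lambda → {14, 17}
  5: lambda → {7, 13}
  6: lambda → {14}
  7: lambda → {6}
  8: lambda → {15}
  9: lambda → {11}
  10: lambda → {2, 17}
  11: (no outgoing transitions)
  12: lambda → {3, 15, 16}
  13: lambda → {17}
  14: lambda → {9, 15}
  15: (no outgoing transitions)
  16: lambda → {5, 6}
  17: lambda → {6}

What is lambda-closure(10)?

Start with {10}.
From 10 via lambda: add 2, 17.
From 2 via lambda: add 5.
From 17 via lambda: add 6.
From 5 via lambda: add 7, 13.
From 6 via lambda: add 14.
From 14 via lambda: add 9, 15.
From 9 via lambda: add 11.
No new states can be added; the closed set is {2, 5, 6, 7, 9, 10, 11, 13, 14, 15, 17}.

{2, 5, 6, 7, 9, 10, 11, 13, 14, 15, 17}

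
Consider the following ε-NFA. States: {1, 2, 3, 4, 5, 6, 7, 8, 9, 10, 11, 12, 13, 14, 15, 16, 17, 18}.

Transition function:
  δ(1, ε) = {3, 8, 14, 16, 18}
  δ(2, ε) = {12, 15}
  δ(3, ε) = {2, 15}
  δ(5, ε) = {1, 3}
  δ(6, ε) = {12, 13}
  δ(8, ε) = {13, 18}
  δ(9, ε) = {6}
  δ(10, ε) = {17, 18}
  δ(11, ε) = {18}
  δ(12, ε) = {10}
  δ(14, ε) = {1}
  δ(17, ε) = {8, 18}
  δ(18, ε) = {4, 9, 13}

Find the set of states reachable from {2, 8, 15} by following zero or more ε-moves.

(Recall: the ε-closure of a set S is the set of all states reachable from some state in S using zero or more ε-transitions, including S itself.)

Start with {2, 8, 15}.
From 2 via ε: add 12.
From 8 via ε: add 13, 18.
From 12 via ε: add 10.
From 18 via ε: add 4, 9.
From 9 via ε: add 6.
From 10 via ε: add 17.
No new states can be added; the closed set is {2, 4, 6, 8, 9, 10, 12, 13, 15, 17, 18}.

{2, 4, 6, 8, 9, 10, 12, 13, 15, 17, 18}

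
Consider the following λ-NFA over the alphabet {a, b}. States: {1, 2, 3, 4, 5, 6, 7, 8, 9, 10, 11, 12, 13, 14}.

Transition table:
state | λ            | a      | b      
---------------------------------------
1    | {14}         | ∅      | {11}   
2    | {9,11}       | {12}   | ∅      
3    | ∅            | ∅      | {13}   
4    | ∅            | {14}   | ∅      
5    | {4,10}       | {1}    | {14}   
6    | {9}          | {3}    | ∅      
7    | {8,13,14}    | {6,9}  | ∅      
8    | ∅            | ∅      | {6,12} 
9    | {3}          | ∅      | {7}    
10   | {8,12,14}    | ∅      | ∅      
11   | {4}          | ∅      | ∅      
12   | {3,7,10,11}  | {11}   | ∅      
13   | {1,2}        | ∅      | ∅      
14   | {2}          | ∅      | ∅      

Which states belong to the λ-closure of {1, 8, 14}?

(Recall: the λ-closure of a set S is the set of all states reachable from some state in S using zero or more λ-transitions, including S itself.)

{1, 2, 3, 4, 8, 9, 11, 14}

Start with {1, 8, 14}.
From 14 via λ: add 2.
From 2 via λ: add 9, 11.
From 9 via λ: add 3.
From 11 via λ: add 4.
No new states can be added; the closed set is {1, 2, 3, 4, 8, 9, 11, 14}.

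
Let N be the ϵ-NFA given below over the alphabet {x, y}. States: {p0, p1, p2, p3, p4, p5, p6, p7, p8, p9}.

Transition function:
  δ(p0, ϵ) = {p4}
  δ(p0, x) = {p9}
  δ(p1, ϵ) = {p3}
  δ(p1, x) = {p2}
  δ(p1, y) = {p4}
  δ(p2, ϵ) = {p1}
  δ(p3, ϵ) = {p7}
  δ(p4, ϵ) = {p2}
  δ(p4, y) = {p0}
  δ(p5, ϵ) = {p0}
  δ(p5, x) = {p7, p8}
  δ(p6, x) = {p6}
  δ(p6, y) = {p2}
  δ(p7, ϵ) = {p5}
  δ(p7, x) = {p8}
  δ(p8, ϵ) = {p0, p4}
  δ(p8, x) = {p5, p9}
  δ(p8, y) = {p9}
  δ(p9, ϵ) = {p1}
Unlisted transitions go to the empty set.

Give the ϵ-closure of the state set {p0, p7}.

Start with {p0, p7}.
From p0 via ϵ: add p4.
From p7 via ϵ: add p5.
From p4 via ϵ: add p2.
From p2 via ϵ: add p1.
From p1 via ϵ: add p3.
No new states can be added; the closed set is {p0, p1, p2, p3, p4, p5, p7}.

{p0, p1, p2, p3, p4, p5, p7}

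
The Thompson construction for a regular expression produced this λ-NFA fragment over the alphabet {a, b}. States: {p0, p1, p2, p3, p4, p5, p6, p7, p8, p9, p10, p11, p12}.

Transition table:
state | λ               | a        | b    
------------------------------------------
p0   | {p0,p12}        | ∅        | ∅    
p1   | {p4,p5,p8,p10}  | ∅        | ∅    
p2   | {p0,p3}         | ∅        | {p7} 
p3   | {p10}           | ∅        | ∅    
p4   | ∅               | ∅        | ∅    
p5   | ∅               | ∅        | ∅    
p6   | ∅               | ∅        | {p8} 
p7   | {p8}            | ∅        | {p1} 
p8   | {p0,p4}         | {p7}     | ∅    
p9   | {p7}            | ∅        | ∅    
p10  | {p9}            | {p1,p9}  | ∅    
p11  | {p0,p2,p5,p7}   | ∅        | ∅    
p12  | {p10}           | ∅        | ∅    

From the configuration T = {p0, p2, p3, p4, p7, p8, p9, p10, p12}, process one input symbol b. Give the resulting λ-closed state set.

{p0, p1, p4, p5, p7, p8, p9, p10, p12}

p2 on b → {p7}.
p7 on b → {p1}.
No b-transition from p0, p3, p4, p8, p9, p10, p12.
Union after reading b: {p1, p7}.
Now take the λ-closure:
From p1 via λ: add p4, p5, p8, p10.
From p8 via λ: add p0.
From p10 via λ: add p9.
From p0 via λ: add p12.
No new states can be added; the closed set is {p0, p1, p4, p5, p7, p8, p9, p10, p12}.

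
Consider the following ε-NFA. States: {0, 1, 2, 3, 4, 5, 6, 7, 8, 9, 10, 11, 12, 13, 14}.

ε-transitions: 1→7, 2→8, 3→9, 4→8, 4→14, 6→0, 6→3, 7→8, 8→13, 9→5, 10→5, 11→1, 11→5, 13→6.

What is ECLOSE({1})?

{0, 1, 3, 5, 6, 7, 8, 9, 13}

Start with {1}.
From 1 via ε: add 7.
From 7 via ε: add 8.
From 8 via ε: add 13.
From 13 via ε: add 6.
From 6 via ε: add 0, 3.
From 3 via ε: add 9.
From 9 via ε: add 5.
No new states can be added; the closed set is {0, 1, 3, 5, 6, 7, 8, 9, 13}.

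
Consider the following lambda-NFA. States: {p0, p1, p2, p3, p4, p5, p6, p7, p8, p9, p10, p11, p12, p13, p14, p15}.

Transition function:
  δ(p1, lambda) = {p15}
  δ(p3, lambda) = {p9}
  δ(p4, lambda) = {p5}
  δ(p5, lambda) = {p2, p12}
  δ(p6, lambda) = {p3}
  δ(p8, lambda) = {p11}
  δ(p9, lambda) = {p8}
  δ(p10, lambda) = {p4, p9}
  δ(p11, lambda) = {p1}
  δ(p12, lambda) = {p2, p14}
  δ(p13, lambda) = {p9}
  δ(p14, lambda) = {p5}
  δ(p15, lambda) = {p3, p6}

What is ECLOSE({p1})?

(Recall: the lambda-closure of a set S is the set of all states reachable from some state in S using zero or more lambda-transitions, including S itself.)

{p1, p3, p6, p8, p9, p11, p15}

Start with {p1}.
From p1 via lambda: add p15.
From p15 via lambda: add p3, p6.
From p3 via lambda: add p9.
From p9 via lambda: add p8.
From p8 via lambda: add p11.
No new states can be added; the closed set is {p1, p3, p6, p8, p9, p11, p15}.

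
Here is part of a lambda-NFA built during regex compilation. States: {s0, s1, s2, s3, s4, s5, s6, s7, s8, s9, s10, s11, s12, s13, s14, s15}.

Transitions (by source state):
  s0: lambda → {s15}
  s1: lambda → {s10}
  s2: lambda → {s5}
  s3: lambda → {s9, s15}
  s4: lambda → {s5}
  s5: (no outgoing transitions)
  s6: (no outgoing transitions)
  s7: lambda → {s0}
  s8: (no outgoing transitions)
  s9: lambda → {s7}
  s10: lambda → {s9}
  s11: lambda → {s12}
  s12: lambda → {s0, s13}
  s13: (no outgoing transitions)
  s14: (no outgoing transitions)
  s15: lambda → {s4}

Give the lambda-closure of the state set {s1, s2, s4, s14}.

{s0, s1, s2, s4, s5, s7, s9, s10, s14, s15}

Start with {s1, s2, s4, s14}.
From s1 via lambda: add s10.
From s2 via lambda: add s5.
From s10 via lambda: add s9.
From s9 via lambda: add s7.
From s7 via lambda: add s0.
From s0 via lambda: add s15.
No new states can be added; the closed set is {s0, s1, s2, s4, s5, s7, s9, s10, s14, s15}.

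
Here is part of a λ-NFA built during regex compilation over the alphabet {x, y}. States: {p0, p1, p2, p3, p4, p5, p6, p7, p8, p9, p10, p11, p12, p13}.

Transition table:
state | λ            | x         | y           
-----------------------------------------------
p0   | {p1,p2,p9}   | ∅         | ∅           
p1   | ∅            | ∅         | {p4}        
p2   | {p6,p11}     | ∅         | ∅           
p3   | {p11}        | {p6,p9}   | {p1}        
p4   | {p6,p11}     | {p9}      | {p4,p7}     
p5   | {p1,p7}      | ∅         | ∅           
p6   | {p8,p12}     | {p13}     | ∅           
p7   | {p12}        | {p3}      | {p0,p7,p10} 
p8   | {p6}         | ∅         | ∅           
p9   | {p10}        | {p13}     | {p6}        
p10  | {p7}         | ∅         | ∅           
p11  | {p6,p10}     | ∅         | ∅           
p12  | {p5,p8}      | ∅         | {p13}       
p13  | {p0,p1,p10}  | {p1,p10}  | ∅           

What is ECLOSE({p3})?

{p1, p3, p5, p6, p7, p8, p10, p11, p12}

Start with {p3}.
From p3 via λ: add p11.
From p11 via λ: add p6, p10.
From p6 via λ: add p8, p12.
From p10 via λ: add p7.
From p12 via λ: add p5.
From p5 via λ: add p1.
No new states can be added; the closed set is {p1, p3, p5, p6, p7, p8, p10, p11, p12}.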